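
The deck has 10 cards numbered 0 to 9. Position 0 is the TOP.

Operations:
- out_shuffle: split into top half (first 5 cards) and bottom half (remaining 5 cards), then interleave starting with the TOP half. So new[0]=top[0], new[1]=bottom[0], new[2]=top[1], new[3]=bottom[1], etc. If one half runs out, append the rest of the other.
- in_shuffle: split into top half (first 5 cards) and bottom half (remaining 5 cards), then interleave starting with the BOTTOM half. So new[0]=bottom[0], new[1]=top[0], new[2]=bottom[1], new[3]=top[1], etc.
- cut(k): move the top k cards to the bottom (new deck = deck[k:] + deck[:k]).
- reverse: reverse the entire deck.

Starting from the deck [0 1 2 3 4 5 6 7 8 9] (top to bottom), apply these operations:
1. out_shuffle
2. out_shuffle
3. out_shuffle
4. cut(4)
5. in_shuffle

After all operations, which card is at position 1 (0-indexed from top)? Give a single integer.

After op 1 (out_shuffle): [0 5 1 6 2 7 3 8 4 9]
After op 2 (out_shuffle): [0 7 5 3 1 8 6 4 2 9]
After op 3 (out_shuffle): [0 8 7 6 5 4 3 2 1 9]
After op 4 (cut(4)): [5 4 3 2 1 9 0 8 7 6]
After op 5 (in_shuffle): [9 5 0 4 8 3 7 2 6 1]
Position 1: card 5.

Answer: 5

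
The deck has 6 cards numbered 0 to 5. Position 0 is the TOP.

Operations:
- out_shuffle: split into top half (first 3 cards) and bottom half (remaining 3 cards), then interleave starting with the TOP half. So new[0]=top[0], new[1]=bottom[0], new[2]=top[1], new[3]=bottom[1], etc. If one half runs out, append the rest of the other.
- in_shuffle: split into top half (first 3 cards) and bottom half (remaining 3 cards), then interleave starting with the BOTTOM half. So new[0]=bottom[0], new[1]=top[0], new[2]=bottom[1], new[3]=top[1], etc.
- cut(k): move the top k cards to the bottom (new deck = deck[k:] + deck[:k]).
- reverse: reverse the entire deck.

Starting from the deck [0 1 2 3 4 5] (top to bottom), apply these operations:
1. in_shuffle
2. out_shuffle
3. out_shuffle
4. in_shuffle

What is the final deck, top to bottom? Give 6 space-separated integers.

After op 1 (in_shuffle): [3 0 4 1 5 2]
After op 2 (out_shuffle): [3 1 0 5 4 2]
After op 3 (out_shuffle): [3 5 1 4 0 2]
After op 4 (in_shuffle): [4 3 0 5 2 1]

Answer: 4 3 0 5 2 1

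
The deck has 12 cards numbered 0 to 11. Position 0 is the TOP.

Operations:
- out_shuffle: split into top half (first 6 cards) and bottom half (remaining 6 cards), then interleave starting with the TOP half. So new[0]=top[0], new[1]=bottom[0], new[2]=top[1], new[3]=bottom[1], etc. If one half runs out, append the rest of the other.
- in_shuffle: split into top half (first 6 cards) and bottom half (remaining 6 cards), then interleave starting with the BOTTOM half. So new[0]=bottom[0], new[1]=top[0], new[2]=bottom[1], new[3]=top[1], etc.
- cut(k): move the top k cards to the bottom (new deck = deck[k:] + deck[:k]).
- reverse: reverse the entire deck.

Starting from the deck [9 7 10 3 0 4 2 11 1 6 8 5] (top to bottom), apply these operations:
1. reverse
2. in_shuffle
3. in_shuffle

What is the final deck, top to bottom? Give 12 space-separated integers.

Answer: 10 4 1 5 7 0 11 8 9 3 2 6

Derivation:
After op 1 (reverse): [5 8 6 1 11 2 4 0 3 10 7 9]
After op 2 (in_shuffle): [4 5 0 8 3 6 10 1 7 11 9 2]
After op 3 (in_shuffle): [10 4 1 5 7 0 11 8 9 3 2 6]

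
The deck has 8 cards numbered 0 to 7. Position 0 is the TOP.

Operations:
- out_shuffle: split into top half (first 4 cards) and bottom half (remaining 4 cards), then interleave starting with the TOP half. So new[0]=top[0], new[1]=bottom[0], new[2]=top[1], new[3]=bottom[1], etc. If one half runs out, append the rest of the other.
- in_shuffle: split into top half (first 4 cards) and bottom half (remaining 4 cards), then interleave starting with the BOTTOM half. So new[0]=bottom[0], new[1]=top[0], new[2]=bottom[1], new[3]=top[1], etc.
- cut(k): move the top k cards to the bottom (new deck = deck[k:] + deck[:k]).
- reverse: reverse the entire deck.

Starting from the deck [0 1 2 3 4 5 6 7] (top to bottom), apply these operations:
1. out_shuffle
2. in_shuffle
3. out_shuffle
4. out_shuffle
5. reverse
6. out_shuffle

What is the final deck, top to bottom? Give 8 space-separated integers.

After op 1 (out_shuffle): [0 4 1 5 2 6 3 7]
After op 2 (in_shuffle): [2 0 6 4 3 1 7 5]
After op 3 (out_shuffle): [2 3 0 1 6 7 4 5]
After op 4 (out_shuffle): [2 6 3 7 0 4 1 5]
After op 5 (reverse): [5 1 4 0 7 3 6 2]
After op 6 (out_shuffle): [5 7 1 3 4 6 0 2]

Answer: 5 7 1 3 4 6 0 2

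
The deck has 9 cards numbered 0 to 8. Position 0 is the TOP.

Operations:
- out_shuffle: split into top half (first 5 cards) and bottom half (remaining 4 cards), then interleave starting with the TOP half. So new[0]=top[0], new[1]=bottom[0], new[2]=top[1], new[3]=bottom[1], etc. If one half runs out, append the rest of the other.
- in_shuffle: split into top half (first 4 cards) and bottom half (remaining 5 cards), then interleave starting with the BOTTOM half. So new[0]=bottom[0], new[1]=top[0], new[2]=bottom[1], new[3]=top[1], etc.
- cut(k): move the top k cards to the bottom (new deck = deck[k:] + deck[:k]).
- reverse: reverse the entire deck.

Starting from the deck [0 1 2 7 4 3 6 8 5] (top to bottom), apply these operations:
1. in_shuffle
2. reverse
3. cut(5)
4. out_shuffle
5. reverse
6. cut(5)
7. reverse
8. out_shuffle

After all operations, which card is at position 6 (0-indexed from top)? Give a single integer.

Answer: 6

Derivation:
After op 1 (in_shuffle): [4 0 3 1 6 2 8 7 5]
After op 2 (reverse): [5 7 8 2 6 1 3 0 4]
After op 3 (cut(5)): [1 3 0 4 5 7 8 2 6]
After op 4 (out_shuffle): [1 7 3 8 0 2 4 6 5]
After op 5 (reverse): [5 6 4 2 0 8 3 7 1]
After op 6 (cut(5)): [8 3 7 1 5 6 4 2 0]
After op 7 (reverse): [0 2 4 6 5 1 7 3 8]
After op 8 (out_shuffle): [0 1 2 7 4 3 6 8 5]
Position 6: card 6.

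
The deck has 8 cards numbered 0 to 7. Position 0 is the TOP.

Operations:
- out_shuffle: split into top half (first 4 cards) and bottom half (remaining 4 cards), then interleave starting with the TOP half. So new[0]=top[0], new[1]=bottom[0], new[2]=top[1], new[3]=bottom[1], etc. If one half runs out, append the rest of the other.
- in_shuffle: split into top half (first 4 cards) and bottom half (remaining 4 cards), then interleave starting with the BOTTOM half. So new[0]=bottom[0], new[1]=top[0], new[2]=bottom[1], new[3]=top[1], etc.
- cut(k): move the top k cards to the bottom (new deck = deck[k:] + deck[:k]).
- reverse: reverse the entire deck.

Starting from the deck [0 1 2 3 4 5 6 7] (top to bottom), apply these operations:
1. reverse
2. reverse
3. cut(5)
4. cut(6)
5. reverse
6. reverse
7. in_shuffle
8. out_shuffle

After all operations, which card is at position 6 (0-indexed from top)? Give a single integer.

After op 1 (reverse): [7 6 5 4 3 2 1 0]
After op 2 (reverse): [0 1 2 3 4 5 6 7]
After op 3 (cut(5)): [5 6 7 0 1 2 3 4]
After op 4 (cut(6)): [3 4 5 6 7 0 1 2]
After op 5 (reverse): [2 1 0 7 6 5 4 3]
After op 6 (reverse): [3 4 5 6 7 0 1 2]
After op 7 (in_shuffle): [7 3 0 4 1 5 2 6]
After op 8 (out_shuffle): [7 1 3 5 0 2 4 6]
Position 6: card 4.

Answer: 4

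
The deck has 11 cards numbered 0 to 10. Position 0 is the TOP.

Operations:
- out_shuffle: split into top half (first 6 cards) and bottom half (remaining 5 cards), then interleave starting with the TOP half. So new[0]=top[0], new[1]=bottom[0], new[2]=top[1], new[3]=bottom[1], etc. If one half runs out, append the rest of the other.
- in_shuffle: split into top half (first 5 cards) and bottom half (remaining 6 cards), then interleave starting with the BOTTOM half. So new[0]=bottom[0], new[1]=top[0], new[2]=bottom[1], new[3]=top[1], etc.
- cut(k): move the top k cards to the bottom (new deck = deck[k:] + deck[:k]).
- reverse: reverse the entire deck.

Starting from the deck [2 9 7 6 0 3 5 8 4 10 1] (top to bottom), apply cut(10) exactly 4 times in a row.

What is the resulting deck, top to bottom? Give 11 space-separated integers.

Answer: 8 4 10 1 2 9 7 6 0 3 5

Derivation:
After op 1 (cut(10)): [1 2 9 7 6 0 3 5 8 4 10]
After op 2 (cut(10)): [10 1 2 9 7 6 0 3 5 8 4]
After op 3 (cut(10)): [4 10 1 2 9 7 6 0 3 5 8]
After op 4 (cut(10)): [8 4 10 1 2 9 7 6 0 3 5]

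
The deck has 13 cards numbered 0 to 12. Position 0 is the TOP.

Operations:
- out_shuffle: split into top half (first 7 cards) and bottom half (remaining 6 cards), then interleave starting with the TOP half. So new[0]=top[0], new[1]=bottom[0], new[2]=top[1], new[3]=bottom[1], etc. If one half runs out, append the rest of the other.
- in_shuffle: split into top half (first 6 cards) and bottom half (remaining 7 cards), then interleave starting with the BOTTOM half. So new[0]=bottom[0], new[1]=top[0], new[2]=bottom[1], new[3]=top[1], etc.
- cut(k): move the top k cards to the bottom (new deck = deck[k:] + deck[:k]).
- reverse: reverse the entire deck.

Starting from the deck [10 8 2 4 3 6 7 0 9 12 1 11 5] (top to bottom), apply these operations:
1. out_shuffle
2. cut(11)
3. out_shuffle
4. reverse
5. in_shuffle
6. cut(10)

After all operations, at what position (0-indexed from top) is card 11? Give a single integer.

After op 1 (out_shuffle): [10 0 8 9 2 12 4 1 3 11 6 5 7]
After op 2 (cut(11)): [5 7 10 0 8 9 2 12 4 1 3 11 6]
After op 3 (out_shuffle): [5 12 7 4 10 1 0 3 8 11 9 6 2]
After op 4 (reverse): [2 6 9 11 8 3 0 1 10 4 7 12 5]
After op 5 (in_shuffle): [0 2 1 6 10 9 4 11 7 8 12 3 5]
After op 6 (cut(10)): [12 3 5 0 2 1 6 10 9 4 11 7 8]
Card 11 is at position 10.

Answer: 10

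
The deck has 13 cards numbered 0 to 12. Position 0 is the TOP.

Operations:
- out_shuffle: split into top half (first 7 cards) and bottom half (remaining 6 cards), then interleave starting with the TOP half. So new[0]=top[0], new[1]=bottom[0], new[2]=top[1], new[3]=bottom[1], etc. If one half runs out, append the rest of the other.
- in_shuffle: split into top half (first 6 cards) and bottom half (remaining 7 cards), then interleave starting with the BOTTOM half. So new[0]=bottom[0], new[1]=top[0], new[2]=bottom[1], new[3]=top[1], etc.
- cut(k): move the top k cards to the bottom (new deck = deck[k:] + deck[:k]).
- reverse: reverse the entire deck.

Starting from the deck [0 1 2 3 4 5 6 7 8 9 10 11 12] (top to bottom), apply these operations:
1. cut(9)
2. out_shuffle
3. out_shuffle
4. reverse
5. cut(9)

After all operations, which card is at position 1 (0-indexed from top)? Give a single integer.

After op 1 (cut(9)): [9 10 11 12 0 1 2 3 4 5 6 7 8]
After op 2 (out_shuffle): [9 3 10 4 11 5 12 6 0 7 1 8 2]
After op 3 (out_shuffle): [9 6 3 0 10 7 4 1 11 8 5 2 12]
After op 4 (reverse): [12 2 5 8 11 1 4 7 10 0 3 6 9]
After op 5 (cut(9)): [0 3 6 9 12 2 5 8 11 1 4 7 10]
Position 1: card 3.

Answer: 3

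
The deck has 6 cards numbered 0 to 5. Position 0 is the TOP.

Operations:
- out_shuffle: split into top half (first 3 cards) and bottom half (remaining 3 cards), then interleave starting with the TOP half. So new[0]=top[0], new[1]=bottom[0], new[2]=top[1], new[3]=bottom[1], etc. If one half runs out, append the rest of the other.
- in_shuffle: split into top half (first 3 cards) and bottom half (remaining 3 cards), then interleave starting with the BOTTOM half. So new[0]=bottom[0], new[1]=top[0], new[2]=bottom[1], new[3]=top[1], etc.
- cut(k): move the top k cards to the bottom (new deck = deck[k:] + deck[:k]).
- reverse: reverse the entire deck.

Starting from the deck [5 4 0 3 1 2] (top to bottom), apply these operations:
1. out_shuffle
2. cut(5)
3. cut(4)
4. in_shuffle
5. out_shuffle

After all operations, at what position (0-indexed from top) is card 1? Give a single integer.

Answer: 2

Derivation:
After op 1 (out_shuffle): [5 3 4 1 0 2]
After op 2 (cut(5)): [2 5 3 4 1 0]
After op 3 (cut(4)): [1 0 2 5 3 4]
After op 4 (in_shuffle): [5 1 3 0 4 2]
After op 5 (out_shuffle): [5 0 1 4 3 2]
Card 1 is at position 2.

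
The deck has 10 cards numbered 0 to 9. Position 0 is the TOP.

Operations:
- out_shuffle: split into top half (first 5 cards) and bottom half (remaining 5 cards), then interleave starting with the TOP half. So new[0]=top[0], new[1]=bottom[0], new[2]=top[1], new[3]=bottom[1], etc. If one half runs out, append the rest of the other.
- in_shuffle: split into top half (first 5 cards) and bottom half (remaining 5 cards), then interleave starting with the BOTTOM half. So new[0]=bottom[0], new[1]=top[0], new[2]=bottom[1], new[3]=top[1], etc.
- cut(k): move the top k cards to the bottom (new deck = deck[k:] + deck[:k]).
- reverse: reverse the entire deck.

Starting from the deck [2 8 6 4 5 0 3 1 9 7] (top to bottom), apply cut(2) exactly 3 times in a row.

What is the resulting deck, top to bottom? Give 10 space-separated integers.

After op 1 (cut(2)): [6 4 5 0 3 1 9 7 2 8]
After op 2 (cut(2)): [5 0 3 1 9 7 2 8 6 4]
After op 3 (cut(2)): [3 1 9 7 2 8 6 4 5 0]

Answer: 3 1 9 7 2 8 6 4 5 0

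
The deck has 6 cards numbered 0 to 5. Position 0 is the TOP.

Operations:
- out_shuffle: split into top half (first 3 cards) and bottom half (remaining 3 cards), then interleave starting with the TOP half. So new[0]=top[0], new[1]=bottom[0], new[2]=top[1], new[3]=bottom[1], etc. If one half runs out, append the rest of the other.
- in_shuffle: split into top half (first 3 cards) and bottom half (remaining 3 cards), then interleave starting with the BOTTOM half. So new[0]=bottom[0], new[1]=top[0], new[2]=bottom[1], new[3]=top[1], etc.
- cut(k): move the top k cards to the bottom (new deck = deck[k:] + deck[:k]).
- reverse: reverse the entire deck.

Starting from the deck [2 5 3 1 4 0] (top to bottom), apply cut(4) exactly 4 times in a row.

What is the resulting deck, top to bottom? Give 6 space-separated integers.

After op 1 (cut(4)): [4 0 2 5 3 1]
After op 2 (cut(4)): [3 1 4 0 2 5]
After op 3 (cut(4)): [2 5 3 1 4 0]
After op 4 (cut(4)): [4 0 2 5 3 1]

Answer: 4 0 2 5 3 1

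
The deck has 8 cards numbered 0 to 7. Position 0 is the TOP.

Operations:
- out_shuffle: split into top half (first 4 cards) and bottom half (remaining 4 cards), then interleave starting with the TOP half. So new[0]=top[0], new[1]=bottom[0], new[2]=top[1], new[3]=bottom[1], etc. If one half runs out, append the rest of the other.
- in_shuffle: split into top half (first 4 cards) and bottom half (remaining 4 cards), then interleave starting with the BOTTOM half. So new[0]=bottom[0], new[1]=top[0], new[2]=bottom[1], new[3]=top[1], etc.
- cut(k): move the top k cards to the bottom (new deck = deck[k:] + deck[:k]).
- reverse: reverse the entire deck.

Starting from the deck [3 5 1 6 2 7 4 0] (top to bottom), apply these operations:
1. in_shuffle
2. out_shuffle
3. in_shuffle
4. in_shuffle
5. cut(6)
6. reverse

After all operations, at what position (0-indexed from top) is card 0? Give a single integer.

Answer: 0

Derivation:
After op 1 (in_shuffle): [2 3 7 5 4 1 0 6]
After op 2 (out_shuffle): [2 4 3 1 7 0 5 6]
After op 3 (in_shuffle): [7 2 0 4 5 3 6 1]
After op 4 (in_shuffle): [5 7 3 2 6 0 1 4]
After op 5 (cut(6)): [1 4 5 7 3 2 6 0]
After op 6 (reverse): [0 6 2 3 7 5 4 1]
Card 0 is at position 0.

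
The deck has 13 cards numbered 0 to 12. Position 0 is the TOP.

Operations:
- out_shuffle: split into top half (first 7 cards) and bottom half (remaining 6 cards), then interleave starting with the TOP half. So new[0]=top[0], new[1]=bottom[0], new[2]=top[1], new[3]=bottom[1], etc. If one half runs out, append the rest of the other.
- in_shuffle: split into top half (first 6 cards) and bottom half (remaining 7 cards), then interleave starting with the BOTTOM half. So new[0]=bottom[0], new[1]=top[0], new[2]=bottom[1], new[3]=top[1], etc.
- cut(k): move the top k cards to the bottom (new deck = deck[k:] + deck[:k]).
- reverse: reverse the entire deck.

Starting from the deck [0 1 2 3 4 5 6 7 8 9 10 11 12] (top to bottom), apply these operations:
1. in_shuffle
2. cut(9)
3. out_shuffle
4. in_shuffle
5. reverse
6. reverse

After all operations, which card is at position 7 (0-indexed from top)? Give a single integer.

After op 1 (in_shuffle): [6 0 7 1 8 2 9 3 10 4 11 5 12]
After op 2 (cut(9)): [4 11 5 12 6 0 7 1 8 2 9 3 10]
After op 3 (out_shuffle): [4 1 11 8 5 2 12 9 6 3 0 10 7]
After op 4 (in_shuffle): [12 4 9 1 6 11 3 8 0 5 10 2 7]
After op 5 (reverse): [7 2 10 5 0 8 3 11 6 1 9 4 12]
After op 6 (reverse): [12 4 9 1 6 11 3 8 0 5 10 2 7]
Position 7: card 8.

Answer: 8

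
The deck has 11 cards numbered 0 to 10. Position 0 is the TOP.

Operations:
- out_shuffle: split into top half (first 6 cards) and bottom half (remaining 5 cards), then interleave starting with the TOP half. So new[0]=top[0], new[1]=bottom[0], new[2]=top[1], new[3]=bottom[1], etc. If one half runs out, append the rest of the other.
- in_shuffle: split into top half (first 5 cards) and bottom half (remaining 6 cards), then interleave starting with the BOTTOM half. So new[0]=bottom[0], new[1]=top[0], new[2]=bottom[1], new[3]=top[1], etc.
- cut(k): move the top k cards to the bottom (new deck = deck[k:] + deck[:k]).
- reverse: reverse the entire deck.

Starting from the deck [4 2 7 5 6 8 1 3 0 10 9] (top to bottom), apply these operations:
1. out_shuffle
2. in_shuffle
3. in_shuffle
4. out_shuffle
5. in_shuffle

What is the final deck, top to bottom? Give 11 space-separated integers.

After op 1 (out_shuffle): [4 1 2 3 7 0 5 10 6 9 8]
After op 2 (in_shuffle): [0 4 5 1 10 2 6 3 9 7 8]
After op 3 (in_shuffle): [2 0 6 4 3 5 9 1 7 10 8]
After op 4 (out_shuffle): [2 9 0 1 6 7 4 10 3 8 5]
After op 5 (in_shuffle): [7 2 4 9 10 0 3 1 8 6 5]

Answer: 7 2 4 9 10 0 3 1 8 6 5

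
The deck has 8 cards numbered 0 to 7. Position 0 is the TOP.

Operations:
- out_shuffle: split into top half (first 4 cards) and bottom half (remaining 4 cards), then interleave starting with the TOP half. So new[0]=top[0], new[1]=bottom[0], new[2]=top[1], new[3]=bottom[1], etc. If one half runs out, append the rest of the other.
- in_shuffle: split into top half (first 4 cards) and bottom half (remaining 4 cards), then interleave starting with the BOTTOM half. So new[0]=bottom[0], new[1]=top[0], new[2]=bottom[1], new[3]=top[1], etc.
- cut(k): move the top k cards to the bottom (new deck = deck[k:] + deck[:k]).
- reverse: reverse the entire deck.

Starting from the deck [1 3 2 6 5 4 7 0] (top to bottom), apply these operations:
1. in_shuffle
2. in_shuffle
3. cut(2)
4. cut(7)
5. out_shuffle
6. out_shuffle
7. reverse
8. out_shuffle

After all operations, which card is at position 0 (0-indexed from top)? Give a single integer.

After op 1 (in_shuffle): [5 1 4 3 7 2 0 6]
After op 2 (in_shuffle): [7 5 2 1 0 4 6 3]
After op 3 (cut(2)): [2 1 0 4 6 3 7 5]
After op 4 (cut(7)): [5 2 1 0 4 6 3 7]
After op 5 (out_shuffle): [5 4 2 6 1 3 0 7]
After op 6 (out_shuffle): [5 1 4 3 2 0 6 7]
After op 7 (reverse): [7 6 0 2 3 4 1 5]
After op 8 (out_shuffle): [7 3 6 4 0 1 2 5]
Position 0: card 7.

Answer: 7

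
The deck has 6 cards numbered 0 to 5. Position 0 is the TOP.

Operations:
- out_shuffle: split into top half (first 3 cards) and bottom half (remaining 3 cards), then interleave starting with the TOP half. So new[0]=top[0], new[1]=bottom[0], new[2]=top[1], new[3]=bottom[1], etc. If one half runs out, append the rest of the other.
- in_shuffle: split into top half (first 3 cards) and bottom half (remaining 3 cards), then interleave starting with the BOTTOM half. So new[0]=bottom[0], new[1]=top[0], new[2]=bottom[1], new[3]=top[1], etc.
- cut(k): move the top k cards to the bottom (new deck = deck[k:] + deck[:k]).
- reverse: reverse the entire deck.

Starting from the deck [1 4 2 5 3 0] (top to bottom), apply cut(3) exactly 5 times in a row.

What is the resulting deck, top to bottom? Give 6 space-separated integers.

Answer: 5 3 0 1 4 2

Derivation:
After op 1 (cut(3)): [5 3 0 1 4 2]
After op 2 (cut(3)): [1 4 2 5 3 0]
After op 3 (cut(3)): [5 3 0 1 4 2]
After op 4 (cut(3)): [1 4 2 5 3 0]
After op 5 (cut(3)): [5 3 0 1 4 2]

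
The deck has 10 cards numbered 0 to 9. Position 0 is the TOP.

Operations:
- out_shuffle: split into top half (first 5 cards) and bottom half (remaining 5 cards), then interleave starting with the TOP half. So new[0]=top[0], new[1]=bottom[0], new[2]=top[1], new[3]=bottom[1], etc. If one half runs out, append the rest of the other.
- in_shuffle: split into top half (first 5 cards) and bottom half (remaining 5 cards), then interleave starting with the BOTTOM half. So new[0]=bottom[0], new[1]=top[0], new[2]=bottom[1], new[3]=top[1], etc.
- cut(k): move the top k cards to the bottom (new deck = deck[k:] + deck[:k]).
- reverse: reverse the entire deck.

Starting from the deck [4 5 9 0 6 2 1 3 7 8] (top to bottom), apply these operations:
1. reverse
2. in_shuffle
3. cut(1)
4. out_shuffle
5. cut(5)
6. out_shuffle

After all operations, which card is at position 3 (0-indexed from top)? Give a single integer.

After op 1 (reverse): [8 7 3 1 2 6 0 9 5 4]
After op 2 (in_shuffle): [6 8 0 7 9 3 5 1 4 2]
After op 3 (cut(1)): [8 0 7 9 3 5 1 4 2 6]
After op 4 (out_shuffle): [8 5 0 1 7 4 9 2 3 6]
After op 5 (cut(5)): [4 9 2 3 6 8 5 0 1 7]
After op 6 (out_shuffle): [4 8 9 5 2 0 3 1 6 7]
Position 3: card 5.

Answer: 5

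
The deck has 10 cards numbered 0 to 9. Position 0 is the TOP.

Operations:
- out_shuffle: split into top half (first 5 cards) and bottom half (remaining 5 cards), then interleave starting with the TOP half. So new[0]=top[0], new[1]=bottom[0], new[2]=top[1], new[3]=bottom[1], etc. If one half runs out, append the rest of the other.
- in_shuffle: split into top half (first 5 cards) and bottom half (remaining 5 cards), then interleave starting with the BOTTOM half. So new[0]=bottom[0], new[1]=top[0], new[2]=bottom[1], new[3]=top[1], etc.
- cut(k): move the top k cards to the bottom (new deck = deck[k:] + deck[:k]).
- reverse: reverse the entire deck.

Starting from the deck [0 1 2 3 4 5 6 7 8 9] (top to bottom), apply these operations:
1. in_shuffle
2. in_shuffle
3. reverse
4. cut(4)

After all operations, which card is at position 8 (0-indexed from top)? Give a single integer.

After op 1 (in_shuffle): [5 0 6 1 7 2 8 3 9 4]
After op 2 (in_shuffle): [2 5 8 0 3 6 9 1 4 7]
After op 3 (reverse): [7 4 1 9 6 3 0 8 5 2]
After op 4 (cut(4)): [6 3 0 8 5 2 7 4 1 9]
Position 8: card 1.

Answer: 1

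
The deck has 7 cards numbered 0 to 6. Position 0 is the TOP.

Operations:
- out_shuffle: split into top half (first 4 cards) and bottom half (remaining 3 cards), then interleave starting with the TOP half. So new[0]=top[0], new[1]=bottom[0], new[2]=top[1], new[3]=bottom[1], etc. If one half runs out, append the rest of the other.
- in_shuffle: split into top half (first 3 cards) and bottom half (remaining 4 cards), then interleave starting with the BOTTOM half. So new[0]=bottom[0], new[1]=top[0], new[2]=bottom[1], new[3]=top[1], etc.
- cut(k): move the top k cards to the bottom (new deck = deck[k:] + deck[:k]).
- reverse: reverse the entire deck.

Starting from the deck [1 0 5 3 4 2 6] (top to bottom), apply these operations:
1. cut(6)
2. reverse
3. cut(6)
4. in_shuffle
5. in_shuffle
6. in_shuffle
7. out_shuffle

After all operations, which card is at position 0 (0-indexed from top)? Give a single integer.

Answer: 6

Derivation:
After op 1 (cut(6)): [6 1 0 5 3 4 2]
After op 2 (reverse): [2 4 3 5 0 1 6]
After op 3 (cut(6)): [6 2 4 3 5 0 1]
After op 4 (in_shuffle): [3 6 5 2 0 4 1]
After op 5 (in_shuffle): [2 3 0 6 4 5 1]
After op 6 (in_shuffle): [6 2 4 3 5 0 1]
After op 7 (out_shuffle): [6 5 2 0 4 1 3]
Position 0: card 6.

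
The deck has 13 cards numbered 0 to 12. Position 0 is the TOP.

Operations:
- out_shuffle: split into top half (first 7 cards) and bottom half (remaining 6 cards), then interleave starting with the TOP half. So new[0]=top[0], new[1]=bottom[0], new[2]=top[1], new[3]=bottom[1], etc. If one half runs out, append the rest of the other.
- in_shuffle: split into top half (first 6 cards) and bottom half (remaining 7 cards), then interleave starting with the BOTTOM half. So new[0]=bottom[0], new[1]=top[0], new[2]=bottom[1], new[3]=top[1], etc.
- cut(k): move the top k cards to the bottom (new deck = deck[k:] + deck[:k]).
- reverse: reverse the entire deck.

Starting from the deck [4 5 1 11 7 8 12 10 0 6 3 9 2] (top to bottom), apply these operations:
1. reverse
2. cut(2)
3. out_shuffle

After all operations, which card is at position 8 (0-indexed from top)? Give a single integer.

Answer: 12

Derivation:
After op 1 (reverse): [2 9 3 6 0 10 12 8 7 11 1 5 4]
After op 2 (cut(2)): [3 6 0 10 12 8 7 11 1 5 4 2 9]
After op 3 (out_shuffle): [3 11 6 1 0 5 10 4 12 2 8 9 7]
Position 8: card 12.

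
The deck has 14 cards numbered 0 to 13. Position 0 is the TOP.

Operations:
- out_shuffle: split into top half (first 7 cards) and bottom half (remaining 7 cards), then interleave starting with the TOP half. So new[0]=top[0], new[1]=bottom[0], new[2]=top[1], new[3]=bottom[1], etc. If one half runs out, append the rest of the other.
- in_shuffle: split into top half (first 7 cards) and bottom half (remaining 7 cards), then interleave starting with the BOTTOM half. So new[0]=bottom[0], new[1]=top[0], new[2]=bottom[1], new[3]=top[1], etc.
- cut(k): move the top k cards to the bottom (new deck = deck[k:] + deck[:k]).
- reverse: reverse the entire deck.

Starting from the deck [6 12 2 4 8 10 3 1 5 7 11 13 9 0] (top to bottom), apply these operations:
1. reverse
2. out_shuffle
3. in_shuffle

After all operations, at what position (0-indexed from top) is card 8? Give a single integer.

After op 1 (reverse): [0 9 13 11 7 5 1 3 10 8 4 2 12 6]
After op 2 (out_shuffle): [0 3 9 10 13 8 11 4 7 2 5 12 1 6]
After op 3 (in_shuffle): [4 0 7 3 2 9 5 10 12 13 1 8 6 11]
Card 8 is at position 11.

Answer: 11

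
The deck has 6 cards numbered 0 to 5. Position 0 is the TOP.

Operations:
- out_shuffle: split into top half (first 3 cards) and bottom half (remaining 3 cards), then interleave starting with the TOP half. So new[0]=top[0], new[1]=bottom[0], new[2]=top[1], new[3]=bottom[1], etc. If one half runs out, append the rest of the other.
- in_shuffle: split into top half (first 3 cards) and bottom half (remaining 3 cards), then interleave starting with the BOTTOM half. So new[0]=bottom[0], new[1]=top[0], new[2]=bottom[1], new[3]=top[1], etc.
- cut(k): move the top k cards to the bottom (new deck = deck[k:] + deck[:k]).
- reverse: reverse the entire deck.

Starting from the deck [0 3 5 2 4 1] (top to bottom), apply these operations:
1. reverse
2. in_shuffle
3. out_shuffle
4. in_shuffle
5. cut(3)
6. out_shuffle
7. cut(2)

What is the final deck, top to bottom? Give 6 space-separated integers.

Answer: 2 5 1 3 4 0

Derivation:
After op 1 (reverse): [1 4 2 5 3 0]
After op 2 (in_shuffle): [5 1 3 4 0 2]
After op 3 (out_shuffle): [5 4 1 0 3 2]
After op 4 (in_shuffle): [0 5 3 4 2 1]
After op 5 (cut(3)): [4 2 1 0 5 3]
After op 6 (out_shuffle): [4 0 2 5 1 3]
After op 7 (cut(2)): [2 5 1 3 4 0]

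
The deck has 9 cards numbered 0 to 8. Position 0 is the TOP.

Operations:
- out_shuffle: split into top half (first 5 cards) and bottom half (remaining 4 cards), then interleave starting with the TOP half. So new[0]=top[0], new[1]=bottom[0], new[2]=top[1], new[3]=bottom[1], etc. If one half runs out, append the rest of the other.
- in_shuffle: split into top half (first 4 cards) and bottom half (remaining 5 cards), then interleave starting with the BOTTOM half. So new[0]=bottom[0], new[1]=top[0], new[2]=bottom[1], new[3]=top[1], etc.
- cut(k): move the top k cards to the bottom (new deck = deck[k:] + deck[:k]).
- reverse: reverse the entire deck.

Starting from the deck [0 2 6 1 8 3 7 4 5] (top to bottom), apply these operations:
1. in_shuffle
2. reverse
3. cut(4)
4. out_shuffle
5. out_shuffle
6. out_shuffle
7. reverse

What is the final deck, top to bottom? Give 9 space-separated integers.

After op 1 (in_shuffle): [8 0 3 2 7 6 4 1 5]
After op 2 (reverse): [5 1 4 6 7 2 3 0 8]
After op 3 (cut(4)): [7 2 3 0 8 5 1 4 6]
After op 4 (out_shuffle): [7 5 2 1 3 4 0 6 8]
After op 5 (out_shuffle): [7 4 5 0 2 6 1 8 3]
After op 6 (out_shuffle): [7 6 4 1 5 8 0 3 2]
After op 7 (reverse): [2 3 0 8 5 1 4 6 7]

Answer: 2 3 0 8 5 1 4 6 7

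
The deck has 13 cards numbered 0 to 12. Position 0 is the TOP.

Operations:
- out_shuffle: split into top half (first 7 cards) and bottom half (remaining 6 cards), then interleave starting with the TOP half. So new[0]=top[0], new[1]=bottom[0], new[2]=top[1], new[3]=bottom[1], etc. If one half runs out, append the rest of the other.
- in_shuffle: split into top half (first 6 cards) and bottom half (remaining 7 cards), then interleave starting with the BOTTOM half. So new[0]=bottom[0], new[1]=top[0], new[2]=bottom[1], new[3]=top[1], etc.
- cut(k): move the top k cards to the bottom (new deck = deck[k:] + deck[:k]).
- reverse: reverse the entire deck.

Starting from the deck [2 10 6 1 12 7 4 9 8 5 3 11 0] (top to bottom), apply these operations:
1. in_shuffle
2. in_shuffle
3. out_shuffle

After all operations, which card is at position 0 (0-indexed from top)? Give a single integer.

Answer: 5

Derivation:
After op 1 (in_shuffle): [4 2 9 10 8 6 5 1 3 12 11 7 0]
After op 2 (in_shuffle): [5 4 1 2 3 9 12 10 11 8 7 6 0]
After op 3 (out_shuffle): [5 10 4 11 1 8 2 7 3 6 9 0 12]
Position 0: card 5.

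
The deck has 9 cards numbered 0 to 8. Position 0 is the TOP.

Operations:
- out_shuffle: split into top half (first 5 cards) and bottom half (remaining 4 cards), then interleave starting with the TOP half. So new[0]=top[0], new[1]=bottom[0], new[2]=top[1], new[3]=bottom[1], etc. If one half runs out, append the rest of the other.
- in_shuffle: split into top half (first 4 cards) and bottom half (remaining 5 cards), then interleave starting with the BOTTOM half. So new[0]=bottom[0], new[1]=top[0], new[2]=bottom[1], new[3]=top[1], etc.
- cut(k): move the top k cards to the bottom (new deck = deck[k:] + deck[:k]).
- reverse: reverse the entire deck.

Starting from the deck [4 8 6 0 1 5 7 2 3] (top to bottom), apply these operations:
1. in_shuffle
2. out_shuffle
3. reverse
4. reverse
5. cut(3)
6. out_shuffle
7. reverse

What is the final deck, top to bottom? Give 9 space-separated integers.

Answer: 3 4 8 6 0 1 5 7 2

Derivation:
After op 1 (in_shuffle): [1 4 5 8 7 6 2 0 3]
After op 2 (out_shuffle): [1 6 4 2 5 0 8 3 7]
After op 3 (reverse): [7 3 8 0 5 2 4 6 1]
After op 4 (reverse): [1 6 4 2 5 0 8 3 7]
After op 5 (cut(3)): [2 5 0 8 3 7 1 6 4]
After op 6 (out_shuffle): [2 7 5 1 0 6 8 4 3]
After op 7 (reverse): [3 4 8 6 0 1 5 7 2]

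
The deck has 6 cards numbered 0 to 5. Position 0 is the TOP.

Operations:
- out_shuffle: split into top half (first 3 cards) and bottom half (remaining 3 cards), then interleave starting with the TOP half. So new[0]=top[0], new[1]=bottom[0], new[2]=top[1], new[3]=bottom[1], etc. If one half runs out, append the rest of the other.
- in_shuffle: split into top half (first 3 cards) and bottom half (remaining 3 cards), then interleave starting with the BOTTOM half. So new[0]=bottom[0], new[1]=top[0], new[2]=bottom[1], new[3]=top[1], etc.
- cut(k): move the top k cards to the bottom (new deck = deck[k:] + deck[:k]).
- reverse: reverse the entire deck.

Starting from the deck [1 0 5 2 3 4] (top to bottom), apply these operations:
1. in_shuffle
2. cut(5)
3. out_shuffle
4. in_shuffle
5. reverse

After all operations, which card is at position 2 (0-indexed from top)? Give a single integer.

Answer: 3

Derivation:
After op 1 (in_shuffle): [2 1 3 0 4 5]
After op 2 (cut(5)): [5 2 1 3 0 4]
After op 3 (out_shuffle): [5 3 2 0 1 4]
After op 4 (in_shuffle): [0 5 1 3 4 2]
After op 5 (reverse): [2 4 3 1 5 0]
Position 2: card 3.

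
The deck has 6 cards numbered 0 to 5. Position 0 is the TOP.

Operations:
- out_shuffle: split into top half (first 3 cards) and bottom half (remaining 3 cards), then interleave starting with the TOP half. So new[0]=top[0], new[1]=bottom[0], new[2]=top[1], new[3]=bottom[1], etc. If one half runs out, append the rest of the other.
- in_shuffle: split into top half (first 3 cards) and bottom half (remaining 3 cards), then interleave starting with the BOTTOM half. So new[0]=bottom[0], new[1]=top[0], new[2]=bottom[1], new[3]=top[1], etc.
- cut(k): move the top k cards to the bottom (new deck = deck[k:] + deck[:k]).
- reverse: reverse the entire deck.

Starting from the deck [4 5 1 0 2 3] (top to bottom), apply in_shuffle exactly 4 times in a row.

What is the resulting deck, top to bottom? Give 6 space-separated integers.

After op 1 (in_shuffle): [0 4 2 5 3 1]
After op 2 (in_shuffle): [5 0 3 4 1 2]
After op 3 (in_shuffle): [4 5 1 0 2 3]
After op 4 (in_shuffle): [0 4 2 5 3 1]

Answer: 0 4 2 5 3 1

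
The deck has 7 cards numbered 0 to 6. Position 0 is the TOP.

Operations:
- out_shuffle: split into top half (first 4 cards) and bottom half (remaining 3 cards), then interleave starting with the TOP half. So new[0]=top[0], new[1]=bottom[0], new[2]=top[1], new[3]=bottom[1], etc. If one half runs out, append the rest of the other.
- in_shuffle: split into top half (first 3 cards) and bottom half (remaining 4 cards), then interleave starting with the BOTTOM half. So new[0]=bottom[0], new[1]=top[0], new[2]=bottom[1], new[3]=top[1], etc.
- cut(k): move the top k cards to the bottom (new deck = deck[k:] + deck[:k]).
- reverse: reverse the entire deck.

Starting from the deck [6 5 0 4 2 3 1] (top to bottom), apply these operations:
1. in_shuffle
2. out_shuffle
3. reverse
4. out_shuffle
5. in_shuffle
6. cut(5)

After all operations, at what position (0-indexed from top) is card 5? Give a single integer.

Answer: 3

Derivation:
After op 1 (in_shuffle): [4 6 2 5 3 0 1]
After op 2 (out_shuffle): [4 3 6 0 2 1 5]
After op 3 (reverse): [5 1 2 0 6 3 4]
After op 4 (out_shuffle): [5 6 1 3 2 4 0]
After op 5 (in_shuffle): [3 5 2 6 4 1 0]
After op 6 (cut(5)): [1 0 3 5 2 6 4]
Card 5 is at position 3.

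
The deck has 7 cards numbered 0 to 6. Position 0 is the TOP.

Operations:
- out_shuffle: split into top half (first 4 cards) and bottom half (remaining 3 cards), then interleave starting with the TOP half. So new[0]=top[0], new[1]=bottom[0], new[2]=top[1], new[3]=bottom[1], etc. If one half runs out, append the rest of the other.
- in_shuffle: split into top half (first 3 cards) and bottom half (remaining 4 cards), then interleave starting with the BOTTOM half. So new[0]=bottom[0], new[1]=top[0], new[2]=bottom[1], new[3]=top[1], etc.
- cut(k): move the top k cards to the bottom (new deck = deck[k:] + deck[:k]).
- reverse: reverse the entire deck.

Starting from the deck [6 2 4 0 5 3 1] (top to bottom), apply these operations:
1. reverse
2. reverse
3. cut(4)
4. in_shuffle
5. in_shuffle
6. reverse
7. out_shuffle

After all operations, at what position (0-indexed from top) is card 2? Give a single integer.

After op 1 (reverse): [1 3 5 0 4 2 6]
After op 2 (reverse): [6 2 4 0 5 3 1]
After op 3 (cut(4)): [5 3 1 6 2 4 0]
After op 4 (in_shuffle): [6 5 2 3 4 1 0]
After op 5 (in_shuffle): [3 6 4 5 1 2 0]
After op 6 (reverse): [0 2 1 5 4 6 3]
After op 7 (out_shuffle): [0 4 2 6 1 3 5]
Card 2 is at position 2.

Answer: 2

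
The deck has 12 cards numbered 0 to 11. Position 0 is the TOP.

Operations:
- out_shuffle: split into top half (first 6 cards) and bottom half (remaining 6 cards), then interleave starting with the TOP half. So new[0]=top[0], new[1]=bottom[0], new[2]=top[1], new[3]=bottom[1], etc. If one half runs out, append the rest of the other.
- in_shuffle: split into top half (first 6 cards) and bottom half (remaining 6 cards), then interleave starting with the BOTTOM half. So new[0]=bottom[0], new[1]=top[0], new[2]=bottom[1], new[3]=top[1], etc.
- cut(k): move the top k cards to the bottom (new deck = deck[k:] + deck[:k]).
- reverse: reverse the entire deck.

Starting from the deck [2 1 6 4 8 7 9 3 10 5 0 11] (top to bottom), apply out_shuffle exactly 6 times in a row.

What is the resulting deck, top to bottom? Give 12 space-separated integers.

Answer: 2 7 0 8 5 4 10 6 3 1 9 11

Derivation:
After op 1 (out_shuffle): [2 9 1 3 6 10 4 5 8 0 7 11]
After op 2 (out_shuffle): [2 4 9 5 1 8 3 0 6 7 10 11]
After op 3 (out_shuffle): [2 3 4 0 9 6 5 7 1 10 8 11]
After op 4 (out_shuffle): [2 5 3 7 4 1 0 10 9 8 6 11]
After op 5 (out_shuffle): [2 0 5 10 3 9 7 8 4 6 1 11]
After op 6 (out_shuffle): [2 7 0 8 5 4 10 6 3 1 9 11]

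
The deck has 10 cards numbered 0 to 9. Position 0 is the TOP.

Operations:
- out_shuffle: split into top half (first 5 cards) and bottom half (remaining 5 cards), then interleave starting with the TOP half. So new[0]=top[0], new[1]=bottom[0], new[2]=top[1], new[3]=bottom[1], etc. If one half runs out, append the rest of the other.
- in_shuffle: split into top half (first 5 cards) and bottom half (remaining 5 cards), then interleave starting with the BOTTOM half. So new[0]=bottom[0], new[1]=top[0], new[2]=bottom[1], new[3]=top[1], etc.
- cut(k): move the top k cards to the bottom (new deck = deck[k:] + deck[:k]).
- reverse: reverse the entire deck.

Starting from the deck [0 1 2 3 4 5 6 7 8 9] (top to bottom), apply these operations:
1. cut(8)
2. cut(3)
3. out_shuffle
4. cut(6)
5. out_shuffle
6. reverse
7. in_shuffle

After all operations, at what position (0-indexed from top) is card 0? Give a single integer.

After op 1 (cut(8)): [8 9 0 1 2 3 4 5 6 7]
After op 2 (cut(3)): [1 2 3 4 5 6 7 8 9 0]
After op 3 (out_shuffle): [1 6 2 7 3 8 4 9 5 0]
After op 4 (cut(6)): [4 9 5 0 1 6 2 7 3 8]
After op 5 (out_shuffle): [4 6 9 2 5 7 0 3 1 8]
After op 6 (reverse): [8 1 3 0 7 5 2 9 6 4]
After op 7 (in_shuffle): [5 8 2 1 9 3 6 0 4 7]
Card 0 is at position 7.

Answer: 7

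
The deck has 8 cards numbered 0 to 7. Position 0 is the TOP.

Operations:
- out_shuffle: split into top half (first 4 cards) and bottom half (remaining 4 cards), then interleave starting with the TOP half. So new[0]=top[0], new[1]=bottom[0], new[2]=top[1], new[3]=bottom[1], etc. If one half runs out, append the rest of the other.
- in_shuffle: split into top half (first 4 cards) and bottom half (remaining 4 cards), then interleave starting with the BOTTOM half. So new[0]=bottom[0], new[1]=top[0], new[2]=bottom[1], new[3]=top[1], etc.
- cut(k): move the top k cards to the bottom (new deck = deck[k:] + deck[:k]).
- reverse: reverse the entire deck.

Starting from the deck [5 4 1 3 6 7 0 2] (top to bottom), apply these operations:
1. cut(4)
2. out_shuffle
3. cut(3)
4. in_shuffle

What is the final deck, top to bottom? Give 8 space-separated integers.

Answer: 3 4 6 0 5 1 7 2

Derivation:
After op 1 (cut(4)): [6 7 0 2 5 4 1 3]
After op 2 (out_shuffle): [6 5 7 4 0 1 2 3]
After op 3 (cut(3)): [4 0 1 2 3 6 5 7]
After op 4 (in_shuffle): [3 4 6 0 5 1 7 2]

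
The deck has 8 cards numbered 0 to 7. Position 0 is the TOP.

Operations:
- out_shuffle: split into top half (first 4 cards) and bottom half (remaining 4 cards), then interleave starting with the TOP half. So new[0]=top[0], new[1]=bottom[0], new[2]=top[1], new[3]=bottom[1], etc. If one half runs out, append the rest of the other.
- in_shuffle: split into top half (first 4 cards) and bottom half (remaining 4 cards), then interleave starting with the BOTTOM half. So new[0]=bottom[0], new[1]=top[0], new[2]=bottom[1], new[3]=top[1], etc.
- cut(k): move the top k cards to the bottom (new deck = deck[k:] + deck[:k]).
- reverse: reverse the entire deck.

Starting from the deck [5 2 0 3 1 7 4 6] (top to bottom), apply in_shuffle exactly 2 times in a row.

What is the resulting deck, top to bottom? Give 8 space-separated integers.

After op 1 (in_shuffle): [1 5 7 2 4 0 6 3]
After op 2 (in_shuffle): [4 1 0 5 6 7 3 2]

Answer: 4 1 0 5 6 7 3 2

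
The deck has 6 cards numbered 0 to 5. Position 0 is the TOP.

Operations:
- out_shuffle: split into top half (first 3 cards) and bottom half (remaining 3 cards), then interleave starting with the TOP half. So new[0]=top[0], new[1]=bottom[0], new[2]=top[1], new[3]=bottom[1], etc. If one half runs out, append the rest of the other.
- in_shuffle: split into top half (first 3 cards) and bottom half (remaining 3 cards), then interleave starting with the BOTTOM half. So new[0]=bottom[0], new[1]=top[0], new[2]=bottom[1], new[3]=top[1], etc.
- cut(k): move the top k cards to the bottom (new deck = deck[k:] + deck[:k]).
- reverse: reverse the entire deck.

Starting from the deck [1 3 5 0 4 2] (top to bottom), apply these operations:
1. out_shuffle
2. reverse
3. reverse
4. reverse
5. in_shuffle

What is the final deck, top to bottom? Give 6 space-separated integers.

After op 1 (out_shuffle): [1 0 3 4 5 2]
After op 2 (reverse): [2 5 4 3 0 1]
After op 3 (reverse): [1 0 3 4 5 2]
After op 4 (reverse): [2 5 4 3 0 1]
After op 5 (in_shuffle): [3 2 0 5 1 4]

Answer: 3 2 0 5 1 4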